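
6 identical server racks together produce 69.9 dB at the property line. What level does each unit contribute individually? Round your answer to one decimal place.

For N identical incoherent sources L_total = L₁ + 10·log₁₀ N, so L₁ = 69.9 − 10·log₁₀(6) = 69.9 − 7.782.

62.1 dB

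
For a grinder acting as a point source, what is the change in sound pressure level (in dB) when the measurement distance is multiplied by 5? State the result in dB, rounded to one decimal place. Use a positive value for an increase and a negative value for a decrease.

With spherical spreading the level changes by −20·log₁₀(r₂/r₁).
ΔL = −20·log₁₀(5) = -13.98 dB.

-14.0 dB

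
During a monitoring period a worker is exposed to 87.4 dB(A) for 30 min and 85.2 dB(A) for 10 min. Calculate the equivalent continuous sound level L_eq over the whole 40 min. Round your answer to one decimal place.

86.9 dB(A)

Weight each interval's intensity by its duration and average over T = 40 min:
Σ tᵢ·10^(Lᵢ/10) = 30·10^(87.4/10) + 10·10^(85.2/10) = 1.980e+10.
L_eq = 10·log₁₀(1.980e+10/40) = 86.95 dB(A).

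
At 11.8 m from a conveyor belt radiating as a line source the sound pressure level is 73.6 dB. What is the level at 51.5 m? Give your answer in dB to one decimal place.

For a line source, L₂ = L₁ − 10·log₁₀(r₂/r₁).
L₂ = 73.6 − 10·log₁₀(51.5/11.8) = 73.6 − 6.399 = 67.20 dB.

67.2 dB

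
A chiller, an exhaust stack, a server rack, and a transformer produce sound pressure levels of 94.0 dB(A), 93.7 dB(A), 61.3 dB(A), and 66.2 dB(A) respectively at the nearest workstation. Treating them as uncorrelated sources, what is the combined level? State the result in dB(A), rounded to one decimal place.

96.9 dB(A)

For uncorrelated sources the intensities add, so convert each level to linear form, sum, and take 10·log₁₀ of the total.
Σ 10^(L/10) = 10^(94.0/10) + 10^(93.7/10) + 10^(61.3/10) + 10^(66.2/10) = 4.862e+09.
L_total = 10·log₁₀(4.862e+09) = 96.87 dB(A).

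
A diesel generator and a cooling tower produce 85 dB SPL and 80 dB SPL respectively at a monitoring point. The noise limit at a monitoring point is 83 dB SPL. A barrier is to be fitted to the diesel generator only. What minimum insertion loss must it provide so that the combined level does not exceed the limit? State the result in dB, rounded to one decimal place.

Everything except the diesel generator sums to 10^(80/10) = 1.000e+08 in linear terms, 80.00 dB SPL.
To meet 83 dB SPL overall, the treated diesel generator may contribute at most 10^(83/10) − 1.000e+08 = 9.953e+07, i.e. 79.98 dB SPL.
Required insertion loss = 85 − 79.98 = 5.02 dB.

5.0 dB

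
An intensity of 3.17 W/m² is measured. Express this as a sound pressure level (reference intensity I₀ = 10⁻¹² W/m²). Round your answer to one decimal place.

125.0 dB

Dividing by I₀ shifts the exponent by 12: I/I₀ = 3.17×10^12.
L = 10·(0.5011 + 12) = 125.01 dB.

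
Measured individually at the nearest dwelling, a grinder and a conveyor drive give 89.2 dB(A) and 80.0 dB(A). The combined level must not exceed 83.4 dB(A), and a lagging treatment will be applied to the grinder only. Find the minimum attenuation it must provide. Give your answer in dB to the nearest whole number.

Fixed contribution from the other source: Σ 10^(L/10) = 10^(80.0/10) = 1.000e+08 (80.00 dB(A)).
To meet 83.4 dB(A) overall, the treated grinder may contribute at most 10^(83.4/10) − 1.000e+08 = 1.188e+08, i.e. 80.75 dB(A).
So the grinder must be reduced from 89.2 to 80.75 dB(A): IL = 8.45 dB.

8 dB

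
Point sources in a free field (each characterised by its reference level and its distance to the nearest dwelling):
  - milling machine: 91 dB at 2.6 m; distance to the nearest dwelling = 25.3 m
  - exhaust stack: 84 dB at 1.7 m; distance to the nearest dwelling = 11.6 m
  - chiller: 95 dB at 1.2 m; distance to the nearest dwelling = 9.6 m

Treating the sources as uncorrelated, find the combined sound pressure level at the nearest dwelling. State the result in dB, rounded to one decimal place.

Propagate each source to the receiver with L = L_ref − 20·log₁₀(r/r_ref), then add intensities.
milling machine: 91 − 20·log₁₀(25.3/2.6) = 91 − 19.76 = 71.24 dB.
exhaust stack: 84 − 20·log₁₀(11.6/1.7) = 84 − 16.68 = 67.32 dB.
chiller: 95 − 20·log₁₀(9.6/1.2) = 95 − 18.06 = 76.94 dB.
Σ 10^(L/10) = 6.810e+07 → L_total = 10·log₁₀(6.810e+07) = 78.33 dB.

78.3 dB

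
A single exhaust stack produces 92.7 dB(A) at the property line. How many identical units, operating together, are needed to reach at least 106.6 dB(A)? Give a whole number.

The shortfall is 106.6 − 92.7 = 13.9 dB, and N units add 10·log₁₀ N, so need 10·log₁₀ N ≥ 13.9.
N ≥ 10^(13.9/10) = 24.547, so N = 25.

25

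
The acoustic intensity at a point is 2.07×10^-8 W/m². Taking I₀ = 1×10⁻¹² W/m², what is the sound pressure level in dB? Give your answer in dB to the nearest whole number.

L = 10·log₁₀(I/I₀) = 10·log₁₀(2.07×10^-8/10⁻¹²) = 10·log₁₀(2.07×10^4).
L = 10·(0.3160 + 4) = 43.16 dB.

43 dB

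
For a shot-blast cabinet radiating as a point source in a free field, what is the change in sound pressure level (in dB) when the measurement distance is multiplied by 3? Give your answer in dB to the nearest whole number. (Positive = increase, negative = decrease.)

Point-source spreading: ΔL = −20·log₁₀(r₂/r₁).
ΔL = −20·log₁₀(3) = -9.54 dB.

-10 dB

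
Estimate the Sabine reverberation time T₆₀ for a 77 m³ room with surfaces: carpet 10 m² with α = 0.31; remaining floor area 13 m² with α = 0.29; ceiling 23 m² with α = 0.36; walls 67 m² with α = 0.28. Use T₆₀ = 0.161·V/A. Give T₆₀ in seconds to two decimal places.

0.37 s

Summing Sᵢαᵢ: 10·0.31 + 13·0.29 + 23·0.36 + 67·0.28 = 33.91 m².
T₆₀ = 0.161 × 77 / 33.91 = 0.366 s.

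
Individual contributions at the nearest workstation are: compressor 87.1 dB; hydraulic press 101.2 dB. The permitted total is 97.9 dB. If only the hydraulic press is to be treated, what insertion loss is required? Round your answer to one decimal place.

The untreated sources together contribute 10^(87.1/10) = 5.129e+08, i.e. 87.10 dB.
The limit corresponds to 10^(97.9/10) = 6.166e+09; subtracting the fixed part leaves 5.653e+09 for the hydraulic press, i.e. 97.52 dB.
So the hydraulic press must be reduced from 101.2 to 97.52 dB: IL = 3.68 dB.

3.7 dB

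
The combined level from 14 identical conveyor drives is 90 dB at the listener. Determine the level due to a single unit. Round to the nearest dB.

79 dB

Dividing the total intensity by 14 lowers the level by 10·log₁₀ 14 = 11.461 dB: L₁ = 90 − 11.461.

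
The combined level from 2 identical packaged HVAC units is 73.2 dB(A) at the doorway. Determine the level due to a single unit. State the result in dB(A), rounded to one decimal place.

For N identical incoherent sources L_total = L₁ + 10·log₁₀ N, so L₁ = 73.2 − 10·log₁₀(2) = 73.2 − 3.010.

70.2 dB(A)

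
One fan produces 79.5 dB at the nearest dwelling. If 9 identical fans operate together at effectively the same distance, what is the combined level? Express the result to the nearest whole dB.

89 dB

With 9 equal, uncorrelated contributions the intensity is 9× that of one unit, giving a rise of 10·log₁₀ 9.
L_total = 79.5 + 10·log₁₀(9) = 79.5 + 9.542 = 89.04 dB.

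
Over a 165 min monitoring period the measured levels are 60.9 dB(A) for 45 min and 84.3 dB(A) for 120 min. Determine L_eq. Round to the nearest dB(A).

L_eq = 10·log₁₀[(1/T)·Σ tᵢ·10^(Lᵢ/10)] with T = 165 min.
Σ tᵢ·10^(Lᵢ/10) = 45·10^(60.9/10) + 120·10^(84.3/10) = 3.235e+10.
L_eq = 10·log₁₀(3.235e+10/165) = 82.92 dB(A).

83 dB(A)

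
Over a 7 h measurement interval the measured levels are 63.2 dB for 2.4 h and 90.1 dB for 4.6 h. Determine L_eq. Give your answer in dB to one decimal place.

88.3 dB

L_eq = 10·log₁₀[(1/T)·Σ tᵢ·10^(Lᵢ/10)] with T = 7 h.
Σ tᵢ·10^(Lᵢ/10) = 2.4·10^(63.2/10) + 4.6·10^(90.1/10) = 4.712e+09.
L_eq = 10·log₁₀(4.712e+09/7) = 88.28 dB.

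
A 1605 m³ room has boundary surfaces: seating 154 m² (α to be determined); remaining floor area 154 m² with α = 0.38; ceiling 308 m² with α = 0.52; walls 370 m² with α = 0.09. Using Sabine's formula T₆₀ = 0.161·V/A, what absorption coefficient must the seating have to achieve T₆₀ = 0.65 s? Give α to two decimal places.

Required total absorption A = 0.161·1605/0.65 = 397.55 m².
Absorption from the other surfaces = 154·0.38 + 308·0.52 + 370·0.09 = 251.98 m², so the seating must supply 145.57 m² over 154 m².
α = 145.57/154 = 0.945.

0.95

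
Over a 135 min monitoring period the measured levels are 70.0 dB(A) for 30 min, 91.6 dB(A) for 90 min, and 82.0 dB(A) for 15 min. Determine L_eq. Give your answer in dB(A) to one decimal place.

89.9 dB(A)

The energy average is taken in the linear domain: L_eq = 10·log₁₀[(Σ tᵢ·10^(Lᵢ/10))/T], T = 135 min.
Σ tᵢ·10^(Lᵢ/10) = 30·10^(70.0/10) + 90·10^(91.6/10) + 15·10^(82.0/10) = 1.328e+11.
L_eq = 10·log₁₀(1.328e+11/135) = 89.93 dB(A).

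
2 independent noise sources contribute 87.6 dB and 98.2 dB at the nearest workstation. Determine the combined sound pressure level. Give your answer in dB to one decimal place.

For uncorrelated sources the intensities add, so convert each level to linear form, sum, and take 10·log₁₀ of the total.
Σ 10^(L/10) = 10^(87.6/10) + 10^(98.2/10) = 7.182e+09.
L_total = 10·log₁₀(7.182e+09) = 98.56 dB.

98.6 dB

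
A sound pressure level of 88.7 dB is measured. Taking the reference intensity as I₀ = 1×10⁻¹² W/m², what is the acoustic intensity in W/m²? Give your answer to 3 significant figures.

I = I₀·10^(L/10) = 10⁻¹² × 10^(88.7/10) = 10^(-3.130).

0.000741 W/m²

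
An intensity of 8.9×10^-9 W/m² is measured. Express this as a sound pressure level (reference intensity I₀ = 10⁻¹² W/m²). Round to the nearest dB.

Dividing by I₀ shifts the exponent by 12: I/I₀ = 8.9×10^3.
L = 10·(0.9494 + 3) = 39.49 dB.

39 dB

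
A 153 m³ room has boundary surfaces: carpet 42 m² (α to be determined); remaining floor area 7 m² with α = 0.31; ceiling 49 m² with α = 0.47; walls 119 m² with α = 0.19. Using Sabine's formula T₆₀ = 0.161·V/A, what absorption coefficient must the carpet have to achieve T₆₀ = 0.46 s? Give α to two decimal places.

0.14

Required total absorption A = 0.161·153/0.46 = 53.55 m².
Absorption from the other surfaces = 7·0.31 + 49·0.47 + 119·0.19 = 47.81 m², so the carpet must supply 5.74 m² over 42 m².
α = 5.74/42 = 0.137.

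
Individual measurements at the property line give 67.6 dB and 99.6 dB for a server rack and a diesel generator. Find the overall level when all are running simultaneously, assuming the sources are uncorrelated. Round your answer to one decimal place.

99.6 dB

Incoherent sources combine by intensity addition: L_total = 10·log₁₀(Σ 10^(L_i/10)).
Σ 10^(L/10) = 10^(67.6/10) + 10^(99.6/10) = 9.126e+09.
L_total = 10·log₁₀(9.126e+09) = 99.60 dB.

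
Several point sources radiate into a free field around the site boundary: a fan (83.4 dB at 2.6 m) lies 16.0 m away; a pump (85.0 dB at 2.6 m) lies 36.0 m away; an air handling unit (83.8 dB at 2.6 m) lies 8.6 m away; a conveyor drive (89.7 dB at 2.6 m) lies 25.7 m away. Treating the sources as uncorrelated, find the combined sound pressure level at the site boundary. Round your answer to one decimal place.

Propagate each source to the receiver with L = L_ref − 20·log₁₀(r/r_ref), then add intensities.
fan: 83.4 − 20·log₁₀(16.0/2.6) = 83.4 − 15.78 = 67.62 dB.
pump: 85.0 − 20·log₁₀(36.0/2.6) = 85.0 − 22.83 = 62.17 dB.
air handling unit: 83.8 − 20·log₁₀(8.6/2.6) = 83.8 − 10.39 = 73.41 dB.
conveyor drive: 89.7 − 20·log₁₀(25.7/2.6) = 89.7 − 19.90 = 69.80 dB.
Σ 10^(L/10) = 3.890e+07 → L_total = 10·log₁₀(3.890e+07) = 75.90 dB.

75.9 dB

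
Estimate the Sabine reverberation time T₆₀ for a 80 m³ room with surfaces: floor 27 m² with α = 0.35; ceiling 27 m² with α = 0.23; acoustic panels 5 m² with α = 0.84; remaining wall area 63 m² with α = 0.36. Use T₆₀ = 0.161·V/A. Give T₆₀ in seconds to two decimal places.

0.30 s

Summing Sᵢαᵢ: 27·0.35 + 27·0.23 + 5·0.84 + 63·0.36 = 42.54 m².
T₆₀ = 0.161·V/A = 0.161·80/42.54 = 0.303 s.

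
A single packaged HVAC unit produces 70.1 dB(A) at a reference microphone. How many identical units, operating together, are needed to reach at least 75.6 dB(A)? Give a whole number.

The shortfall is 75.6 − 70.1 = 5.5 dB, and N units add 10·log₁₀ N, so need 10·log₁₀ N ≥ 5.5.
N ≥ 10^(5.5/10) = 3.548, so N = 4.

4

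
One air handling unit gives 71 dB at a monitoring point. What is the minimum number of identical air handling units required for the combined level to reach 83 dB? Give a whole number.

16

N identical sources give L₁ + 10·log₁₀ N, so require 10·log₁₀ N ≥ 83 − 71 = 12.0 dB.
N ≥ 10^(12.0/10) = 15.849, so N = 16.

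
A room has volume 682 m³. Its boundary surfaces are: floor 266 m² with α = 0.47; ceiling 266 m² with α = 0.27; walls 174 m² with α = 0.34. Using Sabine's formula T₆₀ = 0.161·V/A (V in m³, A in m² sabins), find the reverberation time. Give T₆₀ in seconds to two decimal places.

0.43 s

Summing Sᵢαᵢ: 266·0.47 + 266·0.27 + 174·0.34 = 256.00 m².
T₆₀ = 0.161·V/A = 0.161·682/256.00 = 0.429 s.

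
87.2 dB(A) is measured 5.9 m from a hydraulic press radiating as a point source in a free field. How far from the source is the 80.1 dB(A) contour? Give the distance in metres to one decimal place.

The 7.1 dB drop corresponds to a distance ratio of 10^(7.1/20) for a point source.
r₂ = 5.9·10^((87.2−80.1)/20) = 5.9·10^(7.1/20) = 13.36 m.

13.4 m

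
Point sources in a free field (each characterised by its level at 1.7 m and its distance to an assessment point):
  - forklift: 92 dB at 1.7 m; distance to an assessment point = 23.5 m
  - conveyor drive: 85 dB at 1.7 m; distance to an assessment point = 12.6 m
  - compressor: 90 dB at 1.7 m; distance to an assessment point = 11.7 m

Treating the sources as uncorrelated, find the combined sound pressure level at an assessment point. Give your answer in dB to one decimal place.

Apply inverse-square spreading to bring every level to the receiver, then sum 10^(L/10).
forklift: 92 − 20·log₁₀(23.5/1.7) = 92 − 22.81 = 69.19 dB.
conveyor drive: 85 − 20·log₁₀(12.6/1.7) = 85 − 17.40 = 67.60 dB.
compressor: 90 − 20·log₁₀(11.7/1.7) = 90 − 16.75 = 73.25 dB.
Σ 10^(L/10) = 3.516e+07 → L_total = 10·log₁₀(3.516e+07) = 75.46 dB.

75.5 dB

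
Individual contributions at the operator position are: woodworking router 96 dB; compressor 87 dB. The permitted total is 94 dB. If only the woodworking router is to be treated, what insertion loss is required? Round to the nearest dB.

3 dB

The untreated sources together contribute 10^(87/10) = 5.012e+08, i.e. 87.00 dB.
The limit corresponds to 10^(94/10) = 2.512e+09; subtracting the fixed part leaves 2.011e+09 for the woodworking router, i.e. 93.03 dB.
So the woodworking router must be reduced from 96 to 93.03 dB: IL = 2.97 dB.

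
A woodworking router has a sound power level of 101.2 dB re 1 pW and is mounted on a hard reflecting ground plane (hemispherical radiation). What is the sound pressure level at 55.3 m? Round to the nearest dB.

58 dB

L_p = L_w − 10·log₁₀(2π·r²) with r = 55.3 m.
2π·r² = 1.921e+04 m², 10·log₁₀ of that is 42.836 dB.
L_p = 101.2 − 42.836 = 58.36 dB.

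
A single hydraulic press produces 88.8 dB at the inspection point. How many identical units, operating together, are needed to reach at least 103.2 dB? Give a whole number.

28

The shortfall is 103.2 − 88.8 = 14.4 dB, and N units add 10·log₁₀ N, so need 10·log₁₀ N ≥ 14.4.
N ≥ 10^(14.4/10) = 27.542, so N = 28.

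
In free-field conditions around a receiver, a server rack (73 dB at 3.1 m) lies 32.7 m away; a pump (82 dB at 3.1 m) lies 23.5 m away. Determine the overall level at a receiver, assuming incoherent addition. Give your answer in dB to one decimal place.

First find each source's level at the receiver (point-source: −20·log₁₀(r/r_ref)), then combine on an intensity basis.
server rack: 73 − 20·log₁₀(32.7/3.1) = 73 − 20.46 = 52.54 dB.
pump: 82 − 20·log₁₀(23.5/3.1) = 82 − 17.59 = 64.41 dB.
Σ 10^(L/10) = 2.937e+06 → L_total = 10·log₁₀(2.937e+06) = 64.68 dB.

64.7 dB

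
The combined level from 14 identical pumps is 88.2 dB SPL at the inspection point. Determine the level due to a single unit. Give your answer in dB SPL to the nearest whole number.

77 dB SPL

Dividing the total intensity by 14 lowers the level by 10·log₁₀ 14 = 11.461 dB: L₁ = 88.2 − 11.461.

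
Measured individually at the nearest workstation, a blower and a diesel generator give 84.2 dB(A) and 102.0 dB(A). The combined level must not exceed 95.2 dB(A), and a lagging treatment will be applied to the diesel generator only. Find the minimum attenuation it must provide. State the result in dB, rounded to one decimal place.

7.2 dB

The untreated sources together contribute 10^(84.2/10) = 2.630e+08, i.e. 84.20 dB(A).
The limit corresponds to 10^(95.2/10) = 3.311e+09; subtracting the fixed part leaves 3.048e+09 for the diesel generator, i.e. 94.84 dB(A).
Required insertion loss = 102.0 − 94.84 = 7.16 dB.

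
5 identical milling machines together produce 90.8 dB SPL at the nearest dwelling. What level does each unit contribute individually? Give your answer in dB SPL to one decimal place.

83.8 dB SPL

5 equal contributions raise the level by 10·log₁₀ 5 = 6.990 dB, so each unit alone gives 90.8 − 6.990.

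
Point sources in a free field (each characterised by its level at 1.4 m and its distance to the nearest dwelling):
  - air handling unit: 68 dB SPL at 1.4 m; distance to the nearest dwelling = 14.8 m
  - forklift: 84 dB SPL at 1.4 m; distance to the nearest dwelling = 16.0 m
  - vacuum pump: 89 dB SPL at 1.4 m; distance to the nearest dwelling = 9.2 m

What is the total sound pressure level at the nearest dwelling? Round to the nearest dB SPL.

73 dB SPL

Propagate each source to the receiver with L = L_ref − 20·log₁₀(r/r_ref), then add intensities.
air handling unit: 68 − 20·log₁₀(14.8/1.4) = 68 − 20.48 = 47.52 dB SPL.
forklift: 84 − 20·log₁₀(16.0/1.4) = 84 − 21.16 = 62.84 dB SPL.
vacuum pump: 89 − 20·log₁₀(9.2/1.4) = 89 − 16.35 = 72.65 dB SPL.
Σ 10^(L/10) = 2.037e+07 → L_total = 10·log₁₀(2.037e+07) = 73.09 dB SPL.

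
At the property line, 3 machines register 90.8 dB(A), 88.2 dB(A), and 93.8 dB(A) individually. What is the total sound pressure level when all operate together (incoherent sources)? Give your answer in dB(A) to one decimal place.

For uncorrelated sources the intensities add, so convert each level to linear form, sum, and take 10·log₁₀ of the total.
Σ 10^(L/10) = 10^(90.8/10) + 10^(88.2/10) + 10^(93.8/10) = 4.262e+09.
L_total = 10·log₁₀(4.262e+09) = 96.30 dB(A).

96.3 dB(A)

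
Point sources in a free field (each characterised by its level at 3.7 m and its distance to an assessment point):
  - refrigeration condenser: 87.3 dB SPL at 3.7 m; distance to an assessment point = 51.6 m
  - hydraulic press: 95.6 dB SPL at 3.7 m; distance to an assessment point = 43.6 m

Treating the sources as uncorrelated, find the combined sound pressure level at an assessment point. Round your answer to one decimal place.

74.6 dB SPL

Propagate each source to the receiver with L = L_ref − 20·log₁₀(r/r_ref), then add intensities.
refrigeration condenser: 87.3 − 20·log₁₀(51.6/3.7) = 87.3 − 22.89 = 64.41 dB SPL.
hydraulic press: 95.6 − 20·log₁₀(43.6/3.7) = 95.6 − 21.43 = 74.17 dB SPL.
Σ 10^(L/10) = 2.891e+07 → L_total = 10·log₁₀(2.891e+07) = 74.61 dB SPL.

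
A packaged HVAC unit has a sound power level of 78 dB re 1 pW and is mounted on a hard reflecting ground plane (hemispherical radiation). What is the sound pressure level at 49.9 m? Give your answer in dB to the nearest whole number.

36 dB

Free-field hemispherical radiation: L_p = L_w − 10·log₁₀(2π·r²), r = 49.9 m.
2π·r² = 1.565e+04 m², 10·log₁₀ of that is 41.944 dB.
L_p = 78 − 41.944 = 36.06 dB.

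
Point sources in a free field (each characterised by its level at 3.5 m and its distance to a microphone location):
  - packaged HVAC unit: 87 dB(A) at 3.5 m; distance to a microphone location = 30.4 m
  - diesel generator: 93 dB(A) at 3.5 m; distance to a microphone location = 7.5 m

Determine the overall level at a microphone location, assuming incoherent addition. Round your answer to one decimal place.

86.4 dB(A)

Propagate each source to the receiver with L = L_ref − 20·log₁₀(r/r_ref), then add intensities.
packaged HVAC unit: 87 − 20·log₁₀(30.4/3.5) = 87 − 18.78 = 68.22 dB(A).
diesel generator: 93 − 20·log₁₀(7.5/3.5) = 93 − 6.62 = 86.38 dB(A).
Σ 10^(L/10) = 4.412e+08 → L_total = 10·log₁₀(4.412e+08) = 86.45 dB(A).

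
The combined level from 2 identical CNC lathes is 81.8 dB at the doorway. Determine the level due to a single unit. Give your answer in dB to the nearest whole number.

79 dB

For N identical incoherent sources L_total = L₁ + 10·log₁₀ N, so L₁ = 81.8 − 10·log₁₀(2) = 81.8 − 3.010.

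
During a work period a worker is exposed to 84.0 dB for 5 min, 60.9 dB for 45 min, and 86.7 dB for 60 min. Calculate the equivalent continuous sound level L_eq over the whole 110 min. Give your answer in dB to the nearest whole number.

The energy average is taken in the linear domain: L_eq = 10·log₁₀[(Σ tᵢ·10^(Lᵢ/10))/T], T = 110 min.
Σ tᵢ·10^(Lᵢ/10) = 5·10^(84.0/10) + 45·10^(60.9/10) + 60·10^(86.7/10) = 2.938e+10.
L_eq = 10·log₁₀(2.938e+10/110) = 84.27 dB.

84 dB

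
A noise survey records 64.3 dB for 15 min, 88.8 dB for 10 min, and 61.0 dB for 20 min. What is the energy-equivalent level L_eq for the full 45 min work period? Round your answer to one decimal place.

Weight each interval's intensity by its duration and average over T = 45 min:
Σ tᵢ·10^(Lᵢ/10) = 15·10^(64.3/10) + 10·10^(88.8/10) + 20·10^(61.0/10) = 7.651e+09.
L_eq = 10·log₁₀(7.651e+09/45) = 82.31 dB.

82.3 dB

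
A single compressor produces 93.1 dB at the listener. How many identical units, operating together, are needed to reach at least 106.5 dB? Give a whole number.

22

Need L₁ + 10·log₁₀ N ≥ 106.5, i.e. log₁₀ N ≥ 1.34.
N ≥ 10^(13.4/10) = 21.878, so N = 22.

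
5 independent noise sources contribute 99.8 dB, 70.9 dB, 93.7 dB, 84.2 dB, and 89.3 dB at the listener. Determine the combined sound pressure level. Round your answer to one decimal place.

101.1 dB

For uncorrelated sources the intensities add, so convert each level to linear form, sum, and take 10·log₁₀ of the total.
Σ 10^(L/10) = 10^(99.8/10) + 10^(70.9/10) + 10^(93.7/10) + 10^(84.2/10) + 10^(89.3/10) = 1.302e+10.
L_total = 10·log₁₀(1.302e+10) = 101.15 dB.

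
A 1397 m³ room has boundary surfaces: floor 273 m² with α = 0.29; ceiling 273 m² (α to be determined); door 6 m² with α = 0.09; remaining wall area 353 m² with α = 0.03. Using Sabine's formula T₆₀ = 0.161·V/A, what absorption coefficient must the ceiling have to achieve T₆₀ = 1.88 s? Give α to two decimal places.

0.11

A = 0.161·V/T₆₀ = 0.161·1397/1.88 = 119.64 m² sabins.
Absorption from the other surfaces = 273·0.29 + 6·0.09 + 353·0.03 = 90.30 m², so the ceiling must supply 29.34 m² over 273 m².
α = 29.34/273 = 0.107.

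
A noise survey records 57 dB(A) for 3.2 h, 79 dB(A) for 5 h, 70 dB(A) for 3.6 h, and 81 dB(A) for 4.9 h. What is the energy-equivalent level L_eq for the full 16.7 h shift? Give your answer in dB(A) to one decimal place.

Weight each interval's intensity by its duration and average over T = 16.7 h:
Σ tᵢ·10^(Lᵢ/10) = 3.2·10^(57/10) + 5·10^(79/10) + 3.6·10^(70/10) + 4.9·10^(81/10) = 1.052e+09.
L_eq = 10·log₁₀(1.052e+09/16.7) = 77.99 dB(A).

78.0 dB(A)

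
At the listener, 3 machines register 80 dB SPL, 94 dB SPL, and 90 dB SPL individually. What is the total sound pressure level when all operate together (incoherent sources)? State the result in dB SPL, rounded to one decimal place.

95.6 dB SPL

For uncorrelated sources the intensities add, so convert each level to linear form, sum, and take 10·log₁₀ of the total.
Σ 10^(L/10) = 10^(80/10) + 10^(94/10) + 10^(90/10) = 3.612e+09.
L_total = 10·log₁₀(3.612e+09) = 95.58 dB SPL.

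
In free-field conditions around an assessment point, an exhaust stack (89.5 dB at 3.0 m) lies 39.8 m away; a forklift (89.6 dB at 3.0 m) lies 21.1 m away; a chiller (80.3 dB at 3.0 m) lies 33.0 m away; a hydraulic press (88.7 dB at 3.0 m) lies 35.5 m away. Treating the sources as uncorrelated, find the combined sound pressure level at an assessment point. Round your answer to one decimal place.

Propagate each source to the receiver with L = L_ref − 20·log₁₀(r/r_ref), then add intensities.
exhaust stack: 89.5 − 20·log₁₀(39.8/3.0) = 89.5 − 22.46 = 67.04 dB.
forklift: 89.6 − 20·log₁₀(21.1/3.0) = 89.6 − 16.94 = 72.66 dB.
chiller: 80.3 − 20·log₁₀(33.0/3.0) = 80.3 − 20.83 = 59.47 dB.
hydraulic press: 88.7 − 20·log₁₀(35.5/3.0) = 88.7 − 21.46 = 67.24 dB.
Σ 10^(L/10) = 2.968e+07 → L_total = 10·log₁₀(2.968e+07) = 74.72 dB.

74.7 dB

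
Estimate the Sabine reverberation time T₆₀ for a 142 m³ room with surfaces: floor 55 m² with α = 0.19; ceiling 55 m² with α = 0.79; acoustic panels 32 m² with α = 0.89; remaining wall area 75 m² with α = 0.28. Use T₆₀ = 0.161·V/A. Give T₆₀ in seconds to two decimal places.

0.22 s

A = Σ Sᵢαᵢ = 55·0.19 + 55·0.79 + 32·0.89 + 75·0.28 = 103.38 m².
T₆₀ = 0.161 × 142 / 103.38 = 0.221 s.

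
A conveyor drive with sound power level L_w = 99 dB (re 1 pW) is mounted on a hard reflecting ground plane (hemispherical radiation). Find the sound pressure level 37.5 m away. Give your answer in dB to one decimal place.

59.5 dB

Free-field hemispherical radiation: L_p = L_w − 10·log₁₀(2π·r²), r = 37.5 m.
2π·r² = 8836 m², 10·log₁₀ of that is 39.462 dB.
L_p = 99 − 39.462 = 59.54 dB.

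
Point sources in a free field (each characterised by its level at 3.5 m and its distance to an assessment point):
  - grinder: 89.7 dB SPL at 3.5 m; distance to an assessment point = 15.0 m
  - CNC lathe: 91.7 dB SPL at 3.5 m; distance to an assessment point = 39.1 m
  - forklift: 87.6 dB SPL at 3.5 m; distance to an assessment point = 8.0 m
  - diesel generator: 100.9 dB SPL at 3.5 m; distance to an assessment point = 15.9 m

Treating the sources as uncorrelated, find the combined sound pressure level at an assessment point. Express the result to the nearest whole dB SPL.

First find each source's level at the receiver (point-source: −20·log₁₀(r/r_ref)), then combine on an intensity basis.
grinder: 89.7 − 20·log₁₀(15.0/3.5) = 89.7 − 12.64 = 77.06 dB SPL.
CNC lathe: 91.7 − 20·log₁₀(39.1/3.5) = 91.7 − 20.96 = 70.74 dB SPL.
forklift: 87.6 − 20·log₁₀(8.0/3.5) = 87.6 − 7.18 = 80.42 dB SPL.
diesel generator: 100.9 − 20·log₁₀(15.9/3.5) = 100.9 − 13.15 = 87.75 dB SPL.
Σ 10^(L/10) = 7.689e+08 → L_total = 10·log₁₀(7.689e+08) = 88.86 dB SPL.

89 dB SPL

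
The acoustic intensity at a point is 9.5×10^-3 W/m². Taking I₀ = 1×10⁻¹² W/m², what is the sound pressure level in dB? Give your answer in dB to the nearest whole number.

L = 10·log₁₀(I/I₀) = 10·log₁₀(9.5×10^-3/10⁻¹²) = 10·log₁₀(9.5×10^9).
L = 10·(0.9777 + 9) = 99.78 dB.

100 dB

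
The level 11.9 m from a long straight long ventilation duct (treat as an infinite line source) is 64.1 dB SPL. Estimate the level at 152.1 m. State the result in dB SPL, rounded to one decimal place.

Cylindrical spreading from a line source gives a 10·log₁₀(r₂/r₁) drop.
L₂ = 64.1 − 10·log₁₀(152.1/11.9) = 64.1 − 11.066 = 53.03 dB SPL.

53.0 dB SPL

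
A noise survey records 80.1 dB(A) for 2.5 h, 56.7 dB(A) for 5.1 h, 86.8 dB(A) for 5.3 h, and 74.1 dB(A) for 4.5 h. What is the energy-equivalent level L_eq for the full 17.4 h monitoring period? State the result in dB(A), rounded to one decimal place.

82.2 dB(A)

The energy average is taken in the linear domain: L_eq = 10·log₁₀[(Σ tᵢ·10^(Lᵢ/10))/T], T = 17.4 h.
Σ tᵢ·10^(Lᵢ/10) = 2.5·10^(80.1/10) + 5.1·10^(56.7/10) + 5.3·10^(86.8/10) + 4.5·10^(74.1/10) = 2.911e+09.
L_eq = 10·log₁₀(2.911e+09/17.4) = 82.23 dB(A).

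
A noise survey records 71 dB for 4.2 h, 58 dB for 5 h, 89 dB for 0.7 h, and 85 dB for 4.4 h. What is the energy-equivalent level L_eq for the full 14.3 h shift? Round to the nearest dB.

81 dB

Weight each interval's intensity by its duration and average over T = 14.3 h:
Σ tᵢ·10^(Lᵢ/10) = 4.2·10^(71/10) + 5·10^(58/10) + 0.7·10^(89/10) + 4.4·10^(85/10) = 2.003e+09.
L_eq = 10·log₁₀(2.003e+09/14.3) = 81.46 dB.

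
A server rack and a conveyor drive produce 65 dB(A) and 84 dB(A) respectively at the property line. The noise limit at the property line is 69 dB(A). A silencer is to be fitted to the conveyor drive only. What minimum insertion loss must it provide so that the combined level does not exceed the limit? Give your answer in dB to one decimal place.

The untreated sources together contribute 10^(65/10) = 3.162e+06, i.e. 65.00 dB(A).
To meet 69 dB(A) overall, the treated conveyor drive may contribute at most 10^(69/10) − 3.162e+06 = 4.781e+06, i.e. 66.80 dB(A).
So the conveyor drive must be reduced from 84 to 66.80 dB(A): IL = 17.20 dB.

17.2 dB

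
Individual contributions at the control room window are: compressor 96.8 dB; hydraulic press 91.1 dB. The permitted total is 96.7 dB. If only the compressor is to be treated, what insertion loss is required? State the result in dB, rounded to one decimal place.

1.5 dB

Fixed contribution from the other source: Σ 10^(L/10) = 10^(91.1/10) = 1.288e+09 (91.10 dB).
The limit corresponds to 10^(96.7/10) = 4.677e+09; subtracting the fixed part leaves 3.389e+09 for the compressor, i.e. 95.30 dB.
So the compressor must be reduced from 96.8 to 95.30 dB: IL = 1.50 dB.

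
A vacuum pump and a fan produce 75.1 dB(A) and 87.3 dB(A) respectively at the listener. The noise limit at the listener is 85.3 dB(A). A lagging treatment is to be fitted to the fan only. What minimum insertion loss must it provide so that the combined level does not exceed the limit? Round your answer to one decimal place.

2.4 dB

Everything except the fan sums to 10^(75.1/10) = 3.236e+07 in linear terms, 75.10 dB(A).
To meet 85.3 dB(A) overall, the treated fan may contribute at most 10^(85.3/10) − 3.236e+07 = 3.065e+08, i.e. 84.86 dB(A).
Required insertion loss = 87.3 − 84.86 = 2.44 dB.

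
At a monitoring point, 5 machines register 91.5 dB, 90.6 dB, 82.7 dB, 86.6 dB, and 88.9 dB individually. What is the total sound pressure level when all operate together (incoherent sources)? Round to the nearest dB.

For uncorrelated sources the intensities add, so convert each level to linear form, sum, and take 10·log₁₀ of the total.
Σ 10^(L/10) = 10^(91.5/10) + 10^(90.6/10) + 10^(82.7/10) + 10^(86.6/10) + 10^(88.9/10) = 3.980e+09.
L_total = 10·log₁₀(3.980e+09) = 96.00 dB.

96 dB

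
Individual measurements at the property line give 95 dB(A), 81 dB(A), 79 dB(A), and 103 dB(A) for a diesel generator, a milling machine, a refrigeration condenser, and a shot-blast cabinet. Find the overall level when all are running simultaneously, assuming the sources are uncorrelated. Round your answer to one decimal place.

Incoherent sources combine by intensity addition: L_total = 10·log₁₀(Σ 10^(L_i/10)).
Σ 10^(L/10) = 10^(95/10) + 10^(81/10) + 10^(79/10) + 10^(103/10) = 2.332e+10.
L_total = 10·log₁₀(2.332e+10) = 103.68 dB(A).

103.7 dB(A)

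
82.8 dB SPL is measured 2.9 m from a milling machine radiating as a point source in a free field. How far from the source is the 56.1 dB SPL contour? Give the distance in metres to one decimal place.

62.7 m

For a point source L₁ − L₂ = 20·log₁₀(r₂/r₁), so r₂ = r₁·10^((L₁−L₂)/20).
r₂ = 2.9·10^((82.8−56.1)/20) = 2.9·10^(26.7/20) = 62.72 m.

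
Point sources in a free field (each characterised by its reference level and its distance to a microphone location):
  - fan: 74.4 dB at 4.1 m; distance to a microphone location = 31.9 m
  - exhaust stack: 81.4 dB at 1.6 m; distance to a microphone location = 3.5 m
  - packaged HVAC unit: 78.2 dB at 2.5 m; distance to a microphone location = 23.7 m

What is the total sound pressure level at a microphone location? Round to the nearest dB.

75 dB

Propagate each source to the receiver with L = L_ref − 20·log₁₀(r/r_ref), then add intensities.
fan: 74.4 − 20·log₁₀(31.9/4.1) = 74.4 − 17.82 = 56.58 dB.
exhaust stack: 81.4 − 20·log₁₀(3.5/1.6) = 81.4 − 6.80 = 74.60 dB.
packaged HVAC unit: 78.2 − 20·log₁₀(23.7/2.5) = 78.2 − 19.54 = 58.66 dB.
Σ 10^(L/10) = 3.004e+07 → L_total = 10·log₁₀(3.004e+07) = 74.78 dB.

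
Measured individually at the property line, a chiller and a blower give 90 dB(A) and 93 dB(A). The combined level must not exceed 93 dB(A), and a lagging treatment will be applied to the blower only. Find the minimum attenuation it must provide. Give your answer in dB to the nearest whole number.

The untreated sources together contribute 10^(90/10) = 1.000e+09, i.e. 90.00 dB(A).
The limit corresponds to 10^(93/10) = 1.995e+09; subtracting the fixed part leaves 9.953e+08 for the blower, i.e. 89.98 dB(A).
So the blower must be reduced from 93 to 89.98 dB(A): IL = 3.02 dB.

3 dB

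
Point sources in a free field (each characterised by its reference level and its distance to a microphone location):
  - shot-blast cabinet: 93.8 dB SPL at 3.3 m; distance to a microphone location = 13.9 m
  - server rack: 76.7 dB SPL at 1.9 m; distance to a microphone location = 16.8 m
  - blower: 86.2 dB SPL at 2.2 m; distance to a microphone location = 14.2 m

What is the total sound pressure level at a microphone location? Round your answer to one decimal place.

81.6 dB SPL

First find each source's level at the receiver (point-source: −20·log₁₀(r/r_ref)), then combine on an intensity basis.
shot-blast cabinet: 93.8 − 20·log₁₀(13.9/3.3) = 93.8 − 12.49 = 81.31 dB SPL.
server rack: 76.7 − 20·log₁₀(16.8/1.9) = 76.7 − 18.93 = 57.77 dB SPL.
blower: 86.2 − 20·log₁₀(14.2/2.2) = 86.2 − 16.20 = 70.00 dB SPL.
Σ 10^(L/10) = 1.458e+08 → L_total = 10·log₁₀(1.458e+08) = 81.64 dB SPL.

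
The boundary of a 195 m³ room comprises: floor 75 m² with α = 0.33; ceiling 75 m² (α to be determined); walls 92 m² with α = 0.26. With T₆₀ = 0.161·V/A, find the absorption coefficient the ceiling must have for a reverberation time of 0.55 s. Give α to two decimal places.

A = 0.161·V/T₆₀ = 0.161·195/0.55 = 57.08 m² sabins.
Absorption from the other surfaces = 75·0.33 + 92·0.26 = 48.67 m², so the ceiling must supply 8.41 m² over 75 m².
α = 8.41/75 = 0.112.

0.11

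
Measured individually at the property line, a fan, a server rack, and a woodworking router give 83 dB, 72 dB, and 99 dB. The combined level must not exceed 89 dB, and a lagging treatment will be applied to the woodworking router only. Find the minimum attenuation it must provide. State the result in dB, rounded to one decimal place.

11.4 dB

Fixed contribution from the other sources: Σ 10^(L/10) = 10^(83/10) + 10^(72/10) = 2.154e+08 (83.33 dB).
To meet 89 dB overall, the treated woodworking router may contribute at most 10^(89/10) − 2.154e+08 = 5.790e+08, i.e. 87.63 dB.
So the woodworking router must be reduced from 99 to 87.63 dB: IL = 11.37 dB.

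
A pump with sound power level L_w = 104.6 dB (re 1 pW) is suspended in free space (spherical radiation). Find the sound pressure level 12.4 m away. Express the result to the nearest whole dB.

Free-field spherical radiation: L_p = L_w − 10·log₁₀(4π·r²), r = 12.4 m.
4π·r² = 1932 m², 10·log₁₀ of that is 32.861 dB.
L_p = 104.6 − 32.861 = 71.74 dB.

72 dB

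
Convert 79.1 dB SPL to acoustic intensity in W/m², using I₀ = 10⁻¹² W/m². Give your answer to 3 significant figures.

8.13e-05 W/m²

L = 10·log₁₀(I/I₀) ⇒ I = I₀·10^(L/10) = 10⁻¹² × 10^7.91.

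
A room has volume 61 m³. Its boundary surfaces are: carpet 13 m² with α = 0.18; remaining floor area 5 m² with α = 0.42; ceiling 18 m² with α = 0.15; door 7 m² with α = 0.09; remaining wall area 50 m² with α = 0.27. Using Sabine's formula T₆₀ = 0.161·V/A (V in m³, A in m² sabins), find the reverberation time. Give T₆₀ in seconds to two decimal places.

0.46 s

Total absorption A = 13·0.18 + 5·0.42 + 18·0.15 + 7·0.09 + 50·0.27 = 21.27 m² sabins.
T₆₀ = 0.161 × 61 / 21.27 = 0.462 s.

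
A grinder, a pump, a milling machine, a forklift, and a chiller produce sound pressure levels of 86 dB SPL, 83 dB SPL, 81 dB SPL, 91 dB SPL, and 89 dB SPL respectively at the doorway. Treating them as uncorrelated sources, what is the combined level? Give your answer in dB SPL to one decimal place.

Incoherent sources combine by intensity addition: L_total = 10·log₁₀(Σ 10^(L_i/10)).
Σ 10^(L/10) = 10^(86/10) + 10^(83/10) + 10^(81/10) + 10^(91/10) + 10^(89/10) = 2.777e+09.
L_total = 10·log₁₀(2.777e+09) = 94.44 dB SPL.

94.4 dB SPL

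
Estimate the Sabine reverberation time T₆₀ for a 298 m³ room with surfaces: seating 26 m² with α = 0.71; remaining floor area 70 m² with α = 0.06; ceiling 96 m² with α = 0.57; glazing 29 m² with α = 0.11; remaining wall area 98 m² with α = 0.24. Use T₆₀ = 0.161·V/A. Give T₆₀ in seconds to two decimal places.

0.46 s

A = Σ Sᵢαᵢ = 26·0.71 + 70·0.06 + 96·0.57 + 29·0.11 + 98·0.24 = 104.09 m².
T₆₀ = 0.161·V/A = 0.161·298/104.09 = 0.461 s.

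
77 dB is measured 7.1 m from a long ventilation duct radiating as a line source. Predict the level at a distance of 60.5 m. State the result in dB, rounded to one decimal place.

67.7 dB

Line-source attenuation: ΔL = 10·log₁₀(r₂/r₁) = 10·log₁₀(60.5/7.1) = 9.305 dB.
L₂ = 77 − 10·log₁₀(60.5/7.1) = 77 − 9.305 = 67.70 dB.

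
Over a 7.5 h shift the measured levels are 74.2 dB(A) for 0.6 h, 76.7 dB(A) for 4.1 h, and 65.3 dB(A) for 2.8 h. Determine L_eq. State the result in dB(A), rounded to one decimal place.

74.6 dB(A)

Weight each interval's intensity by its duration and average over T = 7.5 h:
Σ tᵢ·10^(Lᵢ/10) = 0.6·10^(74.2/10) + 4.1·10^(76.7/10) + 2.8·10^(65.3/10) = 2.170e+08.
L_eq = 10·log₁₀(2.170e+08/7.5) = 74.61 dB(A).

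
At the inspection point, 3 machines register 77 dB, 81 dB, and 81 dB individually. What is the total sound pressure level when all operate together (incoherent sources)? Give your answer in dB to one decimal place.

84.8 dB

For uncorrelated sources the intensities add, so convert each level to linear form, sum, and take 10·log₁₀ of the total.
Σ 10^(L/10) = 10^(77/10) + 10^(81/10) + 10^(81/10) = 3.019e+08.
L_total = 10·log₁₀(3.019e+08) = 84.80 dB.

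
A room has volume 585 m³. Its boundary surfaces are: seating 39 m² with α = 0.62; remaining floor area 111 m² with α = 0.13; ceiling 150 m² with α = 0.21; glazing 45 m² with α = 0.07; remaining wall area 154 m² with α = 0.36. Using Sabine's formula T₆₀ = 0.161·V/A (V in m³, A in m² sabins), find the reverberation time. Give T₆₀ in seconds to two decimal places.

0.73 s

A = Σ Sᵢαᵢ = 39·0.62 + 111·0.13 + 150·0.21 + 45·0.07 + 154·0.36 = 128.70 m².
T₆₀ = 0.161 × 585 / 128.70 = 0.732 s.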